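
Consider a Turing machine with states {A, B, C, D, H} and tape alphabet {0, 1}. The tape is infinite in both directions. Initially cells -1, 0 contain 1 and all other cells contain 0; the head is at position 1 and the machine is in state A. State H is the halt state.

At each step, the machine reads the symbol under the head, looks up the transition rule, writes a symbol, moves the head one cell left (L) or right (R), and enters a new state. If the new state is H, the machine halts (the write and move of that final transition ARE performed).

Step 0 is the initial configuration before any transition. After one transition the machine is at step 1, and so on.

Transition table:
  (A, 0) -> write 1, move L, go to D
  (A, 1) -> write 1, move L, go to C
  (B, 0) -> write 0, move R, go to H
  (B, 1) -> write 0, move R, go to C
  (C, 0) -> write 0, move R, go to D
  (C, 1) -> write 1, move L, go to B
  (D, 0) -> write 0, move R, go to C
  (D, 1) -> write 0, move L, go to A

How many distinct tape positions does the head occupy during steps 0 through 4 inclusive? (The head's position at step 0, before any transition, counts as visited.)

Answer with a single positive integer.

Step 1: in state A at pos 1, read 0 -> (A,0)->write 1,move L,goto D. Now: state=D, head=0, tape[-2..2]=01110 (head:   ^)
Step 2: in state D at pos 0, read 1 -> (D,1)->write 0,move L,goto A. Now: state=A, head=-1, tape[-2..2]=01010 (head:  ^)
Step 3: in state A at pos -1, read 1 -> (A,1)->write 1,move L,goto C. Now: state=C, head=-2, tape[-3..2]=001010 (head:  ^)
Step 4: in state C at pos -2, read 0 -> (C,0)->write 0,move R,goto D. Now: state=D, head=-1, tape[-3..2]=001010 (head:   ^)
Head positions at steps 0..4: starting at 1, distinct positions visited = {-2, -1, 0, 1} -> 4 position(s)

Answer: 4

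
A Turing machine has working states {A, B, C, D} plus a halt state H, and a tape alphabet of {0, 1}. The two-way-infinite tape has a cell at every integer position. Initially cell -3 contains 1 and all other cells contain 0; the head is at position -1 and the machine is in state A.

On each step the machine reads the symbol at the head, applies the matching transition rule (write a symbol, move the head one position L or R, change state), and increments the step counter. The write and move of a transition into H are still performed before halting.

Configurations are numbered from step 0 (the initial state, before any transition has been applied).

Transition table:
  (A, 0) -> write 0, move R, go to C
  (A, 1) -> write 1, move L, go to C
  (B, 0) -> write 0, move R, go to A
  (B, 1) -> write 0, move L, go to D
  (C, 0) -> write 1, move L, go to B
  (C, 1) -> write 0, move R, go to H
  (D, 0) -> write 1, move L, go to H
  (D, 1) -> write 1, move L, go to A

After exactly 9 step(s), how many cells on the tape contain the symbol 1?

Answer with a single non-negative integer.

Step 1: in state A at pos -1, read 0 -> (A,0)->write 0,move R,goto C. Now: state=C, head=0, tape[-4..1]=010000 (head:     ^)
Step 2: in state C at pos 0, read 0 -> (C,0)->write 1,move L,goto B. Now: state=B, head=-1, tape[-4..1]=010010 (head:    ^)
Step 3: in state B at pos -1, read 0 -> (B,0)->write 0,move R,goto A. Now: state=A, head=0, tape[-4..1]=010010 (head:     ^)
Step 4: in state A at pos 0, read 1 -> (A,1)->write 1,move L,goto C. Now: state=C, head=-1, tape[-4..1]=010010 (head:    ^)
Step 5: in state C at pos -1, read 0 -> (C,0)->write 1,move L,goto B. Now: state=B, head=-2, tape[-4..1]=010110 (head:   ^)
Step 6: in state B at pos -2, read 0 -> (B,0)->write 0,move R,goto A. Now: state=A, head=-1, tape[-4..1]=010110 (head:    ^)
Step 7: in state A at pos -1, read 1 -> (A,1)->write 1,move L,goto C. Now: state=C, head=-2, tape[-4..1]=010110 (head:   ^)
Step 8: in state C at pos -2, read 0 -> (C,0)->write 1,move L,goto B. Now: state=B, head=-3, tape[-4..1]=011110 (head:  ^)
Step 9: in state B at pos -3, read 1 -> (B,1)->write 0,move L,goto D. Now: state=D, head=-4, tape[-5..1]=0001110 (head:  ^)
Cells containing 1 after step 9: {-2, -1, 0} -> 3 cell(s)

Answer: 3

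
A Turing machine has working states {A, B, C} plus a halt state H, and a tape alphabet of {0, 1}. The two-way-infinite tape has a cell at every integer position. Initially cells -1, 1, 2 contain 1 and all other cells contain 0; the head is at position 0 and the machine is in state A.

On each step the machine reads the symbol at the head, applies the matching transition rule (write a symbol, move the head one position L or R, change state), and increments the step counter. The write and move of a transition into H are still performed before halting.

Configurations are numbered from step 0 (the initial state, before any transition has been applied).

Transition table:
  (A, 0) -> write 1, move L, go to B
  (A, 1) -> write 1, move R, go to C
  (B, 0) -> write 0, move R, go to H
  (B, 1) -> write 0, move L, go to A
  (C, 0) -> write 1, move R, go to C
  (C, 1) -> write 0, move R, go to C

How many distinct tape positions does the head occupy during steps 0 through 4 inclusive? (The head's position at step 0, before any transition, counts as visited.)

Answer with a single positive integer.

Answer: 4

Derivation:
Step 1: in state A at pos 0, read 0 -> (A,0)->write 1,move L,goto B. Now: state=B, head=-1, tape[-2..3]=011110 (head:  ^)
Step 2: in state B at pos -1, read 1 -> (B,1)->write 0,move L,goto A. Now: state=A, head=-2, tape[-3..3]=0001110 (head:  ^)
Step 3: in state A at pos -2, read 0 -> (A,0)->write 1,move L,goto B. Now: state=B, head=-3, tape[-4..3]=00101110 (head:  ^)
Step 4: in state B at pos -3, read 0 -> (B,0)->write 0,move R,goto H. Now: state=H, head=-2, tape[-4..3]=00101110 (head:   ^)
Head positions at steps 0..4: starting at 0, distinct positions visited = {-3, -2, -1, 0} -> 4 position(s)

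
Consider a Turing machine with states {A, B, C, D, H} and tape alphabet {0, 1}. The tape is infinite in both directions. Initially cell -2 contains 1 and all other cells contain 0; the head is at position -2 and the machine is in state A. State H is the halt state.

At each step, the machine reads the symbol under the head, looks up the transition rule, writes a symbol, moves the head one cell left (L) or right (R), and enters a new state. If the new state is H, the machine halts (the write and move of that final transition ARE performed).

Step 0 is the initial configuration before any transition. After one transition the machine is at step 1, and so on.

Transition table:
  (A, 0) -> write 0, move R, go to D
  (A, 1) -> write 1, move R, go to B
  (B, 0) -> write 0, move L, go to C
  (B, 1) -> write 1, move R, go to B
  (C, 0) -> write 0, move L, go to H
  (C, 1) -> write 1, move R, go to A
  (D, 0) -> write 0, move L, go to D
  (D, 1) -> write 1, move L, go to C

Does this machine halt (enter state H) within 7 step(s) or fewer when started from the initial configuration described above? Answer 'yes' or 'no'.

Answer: no

Derivation:
Step 1: in state A at pos -2, read 1 -> (A,1)->write 1,move R,goto B. Now: state=B, head=-1, tape[-3..0]=0100 (head:   ^)
Step 2: in state B at pos -1, read 0 -> (B,0)->write 0,move L,goto C. Now: state=C, head=-2, tape[-3..0]=0100 (head:  ^)
Step 3: in state C at pos -2, read 1 -> (C,1)->write 1,move R,goto A. Now: state=A, head=-1, tape[-3..0]=0100 (head:   ^)
Step 4: in state A at pos -1, read 0 -> (A,0)->write 0,move R,goto D. Now: state=D, head=0, tape[-3..1]=01000 (head:    ^)
Step 5: in state D at pos 0, read 0 -> (D,0)->write 0,move L,goto D. Now: state=D, head=-1, tape[-3..1]=01000 (head:   ^)
Step 6: in state D at pos -1, read 0 -> (D,0)->write 0,move L,goto D. Now: state=D, head=-2, tape[-3..1]=01000 (head:  ^)
Step 7: in state D at pos -2, read 1 -> (D,1)->write 1,move L,goto C. Now: state=C, head=-3, tape[-4..1]=001000 (head:  ^)
After 7 step(s): state = C (not H) -> not halted within 7 -> no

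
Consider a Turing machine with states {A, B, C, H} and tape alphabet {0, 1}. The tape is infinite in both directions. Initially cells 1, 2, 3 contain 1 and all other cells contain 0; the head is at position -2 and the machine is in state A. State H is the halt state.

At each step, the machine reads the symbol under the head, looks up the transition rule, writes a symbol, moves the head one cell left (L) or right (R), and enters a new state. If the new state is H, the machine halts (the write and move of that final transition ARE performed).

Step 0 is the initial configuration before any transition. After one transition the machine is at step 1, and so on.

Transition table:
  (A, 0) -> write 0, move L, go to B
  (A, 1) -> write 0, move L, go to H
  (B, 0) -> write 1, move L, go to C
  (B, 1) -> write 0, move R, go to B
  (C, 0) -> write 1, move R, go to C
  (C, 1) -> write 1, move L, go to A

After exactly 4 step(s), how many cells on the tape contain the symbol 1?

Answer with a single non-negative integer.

Step 1: in state A at pos -2, read 0 -> (A,0)->write 0,move L,goto B. Now: state=B, head=-3, tape[-4..4]=000001110 (head:  ^)
Step 2: in state B at pos -3, read 0 -> (B,0)->write 1,move L,goto C. Now: state=C, head=-4, tape[-5..4]=0010001110 (head:  ^)
Step 3: in state C at pos -4, read 0 -> (C,0)->write 1,move R,goto C. Now: state=C, head=-3, tape[-5..4]=0110001110 (head:   ^)
Step 4: in state C at pos -3, read 1 -> (C,1)->write 1,move L,goto A. Now: state=A, head=-4, tape[-5..4]=0110001110 (head:  ^)
Cells containing 1 after step 4: {-4, -3, 1, 2, 3} -> 5 cell(s)

Answer: 5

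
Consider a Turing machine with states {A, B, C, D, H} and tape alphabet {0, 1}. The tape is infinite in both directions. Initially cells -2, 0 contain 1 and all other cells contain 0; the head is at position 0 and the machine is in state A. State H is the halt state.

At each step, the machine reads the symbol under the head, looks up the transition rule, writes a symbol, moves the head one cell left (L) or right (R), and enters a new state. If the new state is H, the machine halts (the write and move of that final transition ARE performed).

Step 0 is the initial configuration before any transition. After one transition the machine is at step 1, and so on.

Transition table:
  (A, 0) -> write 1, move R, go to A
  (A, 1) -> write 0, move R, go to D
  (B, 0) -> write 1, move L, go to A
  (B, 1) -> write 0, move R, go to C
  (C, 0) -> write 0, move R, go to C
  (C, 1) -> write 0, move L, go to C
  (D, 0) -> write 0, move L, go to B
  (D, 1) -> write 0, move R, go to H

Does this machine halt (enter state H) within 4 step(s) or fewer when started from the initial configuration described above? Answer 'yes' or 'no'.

Answer: no

Derivation:
Step 1: in state A at pos 0, read 1 -> (A,1)->write 0,move R,goto D. Now: state=D, head=1, tape[-3..2]=010000 (head:     ^)
Step 2: in state D at pos 1, read 0 -> (D,0)->write 0,move L,goto B. Now: state=B, head=0, tape[-3..2]=010000 (head:    ^)
Step 3: in state B at pos 0, read 0 -> (B,0)->write 1,move L,goto A. Now: state=A, head=-1, tape[-3..2]=010100 (head:   ^)
Step 4: in state A at pos -1, read 0 -> (A,0)->write 1,move R,goto A. Now: state=A, head=0, tape[-3..2]=011100 (head:    ^)
After 4 step(s): state = A (not H) -> not halted within 4 -> no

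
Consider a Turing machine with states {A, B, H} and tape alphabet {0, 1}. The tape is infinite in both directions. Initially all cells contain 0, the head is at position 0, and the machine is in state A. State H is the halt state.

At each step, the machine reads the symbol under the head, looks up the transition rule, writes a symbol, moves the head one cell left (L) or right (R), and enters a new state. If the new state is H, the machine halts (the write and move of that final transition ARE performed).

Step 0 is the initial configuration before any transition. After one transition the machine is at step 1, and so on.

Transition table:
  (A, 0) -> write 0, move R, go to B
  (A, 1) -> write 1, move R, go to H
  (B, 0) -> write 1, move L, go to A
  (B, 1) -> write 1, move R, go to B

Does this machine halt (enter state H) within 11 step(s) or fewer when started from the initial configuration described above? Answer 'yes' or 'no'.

Step 1: in state A at pos 0, read 0 -> (A,0)->write 0,move R,goto B. Now: state=B, head=1, tape[-1..2]=0000 (head:   ^)
Step 2: in state B at pos 1, read 0 -> (B,0)->write 1,move L,goto A. Now: state=A, head=0, tape[-1..2]=0010 (head:  ^)
Step 3: in state A at pos 0, read 0 -> (A,0)->write 0,move R,goto B. Now: state=B, head=1, tape[-1..2]=0010 (head:   ^)
Step 4: in state B at pos 1, read 1 -> (B,1)->write 1,move R,goto B. Now: state=B, head=2, tape[-1..3]=00100 (head:    ^)
Step 5: in state B at pos 2, read 0 -> (B,0)->write 1,move L,goto A. Now: state=A, head=1, tape[-1..3]=00110 (head:   ^)
Step 6: in state A at pos 1, read 1 -> (A,1)->write 1,move R,goto H. Now: state=H, head=2, tape[-1..3]=00110 (head:    ^)
State H reached at step 6; 6 <= 11 -> yes

Answer: yes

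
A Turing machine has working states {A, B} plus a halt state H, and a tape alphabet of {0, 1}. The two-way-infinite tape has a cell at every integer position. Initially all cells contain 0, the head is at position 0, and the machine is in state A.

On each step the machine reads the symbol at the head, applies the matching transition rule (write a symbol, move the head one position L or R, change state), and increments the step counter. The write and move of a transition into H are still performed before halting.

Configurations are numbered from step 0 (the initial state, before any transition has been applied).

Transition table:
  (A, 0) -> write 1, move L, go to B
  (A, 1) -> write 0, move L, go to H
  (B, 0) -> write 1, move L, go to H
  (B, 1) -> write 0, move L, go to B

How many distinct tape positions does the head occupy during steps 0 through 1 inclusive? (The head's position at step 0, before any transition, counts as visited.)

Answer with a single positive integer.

Answer: 2

Derivation:
Step 1: in state A at pos 0, read 0 -> (A,0)->write 1,move L,goto B. Now: state=B, head=-1, tape[-2..1]=0010 (head:  ^)
Head positions at steps 0..1: starting at 0, distinct positions visited = {-1, 0} -> 2 position(s)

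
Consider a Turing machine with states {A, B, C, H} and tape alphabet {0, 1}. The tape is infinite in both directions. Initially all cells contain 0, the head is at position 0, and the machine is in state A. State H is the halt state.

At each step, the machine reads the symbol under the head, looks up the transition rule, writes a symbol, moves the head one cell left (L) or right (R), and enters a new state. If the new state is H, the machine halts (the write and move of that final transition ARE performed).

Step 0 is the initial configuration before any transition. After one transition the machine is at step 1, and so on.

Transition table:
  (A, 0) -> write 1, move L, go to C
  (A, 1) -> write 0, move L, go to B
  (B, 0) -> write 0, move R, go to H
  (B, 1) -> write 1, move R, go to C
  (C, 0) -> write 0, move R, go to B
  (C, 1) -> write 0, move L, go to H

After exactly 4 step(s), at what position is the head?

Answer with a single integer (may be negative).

Answer: 2

Derivation:
Step 1: in state A at pos 0, read 0 -> (A,0)->write 1,move L,goto C. Now: state=C, head=-1, tape[-2..1]=0010 (head:  ^)
Step 2: in state C at pos -1, read 0 -> (C,0)->write 0,move R,goto B. Now: state=B, head=0, tape[-2..1]=0010 (head:   ^)
Step 3: in state B at pos 0, read 1 -> (B,1)->write 1,move R,goto C. Now: state=C, head=1, tape[-2..2]=00100 (head:    ^)
Step 4: in state C at pos 1, read 0 -> (C,0)->write 0,move R,goto B. Now: state=B, head=2, tape[-2..3]=001000 (head:     ^)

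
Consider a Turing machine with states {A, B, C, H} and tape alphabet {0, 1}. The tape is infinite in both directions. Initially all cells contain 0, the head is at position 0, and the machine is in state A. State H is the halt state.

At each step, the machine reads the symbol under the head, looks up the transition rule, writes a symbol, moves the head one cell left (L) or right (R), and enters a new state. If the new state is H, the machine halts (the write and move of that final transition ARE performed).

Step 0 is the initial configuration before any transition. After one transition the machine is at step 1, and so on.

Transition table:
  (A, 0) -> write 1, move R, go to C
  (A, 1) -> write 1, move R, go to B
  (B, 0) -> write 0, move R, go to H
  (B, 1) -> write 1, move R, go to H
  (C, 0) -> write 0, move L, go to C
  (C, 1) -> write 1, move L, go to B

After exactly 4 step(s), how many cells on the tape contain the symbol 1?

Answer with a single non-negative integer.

Step 1: in state A at pos 0, read 0 -> (A,0)->write 1,move R,goto C. Now: state=C, head=1, tape[-1..2]=0100 (head:   ^)
Step 2: in state C at pos 1, read 0 -> (C,0)->write 0,move L,goto C. Now: state=C, head=0, tape[-1..2]=0100 (head:  ^)
Step 3: in state C at pos 0, read 1 -> (C,1)->write 1,move L,goto B. Now: state=B, head=-1, tape[-2..2]=00100 (head:  ^)
Step 4: in state B at pos -1, read 0 -> (B,0)->write 0,move R,goto H. Now: state=H, head=0, tape[-2..2]=00100 (head:   ^)
Cells containing 1 after step 4: {0} -> 1 cell(s)

Answer: 1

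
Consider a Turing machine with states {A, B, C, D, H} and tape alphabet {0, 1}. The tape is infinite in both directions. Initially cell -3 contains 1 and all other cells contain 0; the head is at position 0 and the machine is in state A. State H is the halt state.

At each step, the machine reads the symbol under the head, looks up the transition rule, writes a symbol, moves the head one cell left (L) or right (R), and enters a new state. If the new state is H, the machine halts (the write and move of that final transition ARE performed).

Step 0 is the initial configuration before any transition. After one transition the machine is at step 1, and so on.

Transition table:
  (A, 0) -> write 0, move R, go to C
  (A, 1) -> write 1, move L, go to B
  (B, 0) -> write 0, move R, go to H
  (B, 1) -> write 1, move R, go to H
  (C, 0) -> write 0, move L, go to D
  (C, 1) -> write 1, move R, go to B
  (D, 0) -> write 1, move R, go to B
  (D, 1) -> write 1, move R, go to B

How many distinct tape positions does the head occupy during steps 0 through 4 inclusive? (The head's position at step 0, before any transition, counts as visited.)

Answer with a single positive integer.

Step 1: in state A at pos 0, read 0 -> (A,0)->write 0,move R,goto C. Now: state=C, head=1, tape[-4..2]=0100000 (head:      ^)
Step 2: in state C at pos 1, read 0 -> (C,0)->write 0,move L,goto D. Now: state=D, head=0, tape[-4..2]=0100000 (head:     ^)
Step 3: in state D at pos 0, read 0 -> (D,0)->write 1,move R,goto B. Now: state=B, head=1, tape[-4..2]=0100100 (head:      ^)
Step 4: in state B at pos 1, read 0 -> (B,0)->write 0,move R,goto H. Now: state=H, head=2, tape[-4..3]=01001000 (head:       ^)
Head positions at steps 0..4: starting at 0, distinct positions visited = {0, 1, 2} -> 3 position(s)

Answer: 3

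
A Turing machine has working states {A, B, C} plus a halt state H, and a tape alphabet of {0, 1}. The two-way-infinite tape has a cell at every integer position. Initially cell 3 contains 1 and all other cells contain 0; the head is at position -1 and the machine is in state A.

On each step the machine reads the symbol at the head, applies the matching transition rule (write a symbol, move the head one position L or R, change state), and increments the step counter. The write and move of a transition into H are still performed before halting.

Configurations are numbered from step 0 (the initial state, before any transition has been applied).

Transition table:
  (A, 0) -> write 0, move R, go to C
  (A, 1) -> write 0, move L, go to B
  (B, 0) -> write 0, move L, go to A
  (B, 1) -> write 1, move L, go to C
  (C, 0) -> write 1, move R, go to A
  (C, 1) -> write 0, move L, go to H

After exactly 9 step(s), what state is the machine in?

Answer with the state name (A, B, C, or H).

Answer: C

Derivation:
Step 1: in state A at pos -1, read 0 -> (A,0)->write 0,move R,goto C. Now: state=C, head=0, tape[-2..4]=0000010 (head:   ^)
Step 2: in state C at pos 0, read 0 -> (C,0)->write 1,move R,goto A. Now: state=A, head=1, tape[-2..4]=0010010 (head:    ^)
Step 3: in state A at pos 1, read 0 -> (A,0)->write 0,move R,goto C. Now: state=C, head=2, tape[-2..4]=0010010 (head:     ^)
Step 4: in state C at pos 2, read 0 -> (C,0)->write 1,move R,goto A. Now: state=A, head=3, tape[-2..4]=0010110 (head:      ^)
Step 5: in state A at pos 3, read 1 -> (A,1)->write 0,move L,goto B. Now: state=B, head=2, tape[-2..4]=0010100 (head:     ^)
Step 6: in state B at pos 2, read 1 -> (B,1)->write 1,move L,goto C. Now: state=C, head=1, tape[-2..4]=0010100 (head:    ^)
Step 7: in state C at pos 1, read 0 -> (C,0)->write 1,move R,goto A. Now: state=A, head=2, tape[-2..4]=0011100 (head:     ^)
Step 8: in state A at pos 2, read 1 -> (A,1)->write 0,move L,goto B. Now: state=B, head=1, tape[-2..4]=0011000 (head:    ^)
Step 9: in state B at pos 1, read 1 -> (B,1)->write 1,move L,goto C. Now: state=C, head=0, tape[-2..4]=0011000 (head:   ^)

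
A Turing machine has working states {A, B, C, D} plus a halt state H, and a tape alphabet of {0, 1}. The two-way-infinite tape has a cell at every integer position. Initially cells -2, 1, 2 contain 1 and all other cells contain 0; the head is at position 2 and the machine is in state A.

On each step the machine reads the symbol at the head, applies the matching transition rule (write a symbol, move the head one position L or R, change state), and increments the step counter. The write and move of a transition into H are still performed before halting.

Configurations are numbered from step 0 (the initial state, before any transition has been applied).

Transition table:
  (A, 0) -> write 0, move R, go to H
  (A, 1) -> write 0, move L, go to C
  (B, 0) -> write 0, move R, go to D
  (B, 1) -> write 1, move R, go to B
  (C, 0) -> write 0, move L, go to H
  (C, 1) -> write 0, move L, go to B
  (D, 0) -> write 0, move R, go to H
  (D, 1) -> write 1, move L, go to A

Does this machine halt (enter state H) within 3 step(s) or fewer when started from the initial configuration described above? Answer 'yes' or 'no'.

Step 1: in state A at pos 2, read 1 -> (A,1)->write 0,move L,goto C. Now: state=C, head=1, tape[-3..3]=0100100 (head:     ^)
Step 2: in state C at pos 1, read 1 -> (C,1)->write 0,move L,goto B. Now: state=B, head=0, tape[-3..3]=0100000 (head:    ^)
Step 3: in state B at pos 0, read 0 -> (B,0)->write 0,move R,goto D. Now: state=D, head=1, tape[-3..3]=0100000 (head:     ^)
After 3 step(s): state = D (not H) -> not halted within 3 -> no

Answer: no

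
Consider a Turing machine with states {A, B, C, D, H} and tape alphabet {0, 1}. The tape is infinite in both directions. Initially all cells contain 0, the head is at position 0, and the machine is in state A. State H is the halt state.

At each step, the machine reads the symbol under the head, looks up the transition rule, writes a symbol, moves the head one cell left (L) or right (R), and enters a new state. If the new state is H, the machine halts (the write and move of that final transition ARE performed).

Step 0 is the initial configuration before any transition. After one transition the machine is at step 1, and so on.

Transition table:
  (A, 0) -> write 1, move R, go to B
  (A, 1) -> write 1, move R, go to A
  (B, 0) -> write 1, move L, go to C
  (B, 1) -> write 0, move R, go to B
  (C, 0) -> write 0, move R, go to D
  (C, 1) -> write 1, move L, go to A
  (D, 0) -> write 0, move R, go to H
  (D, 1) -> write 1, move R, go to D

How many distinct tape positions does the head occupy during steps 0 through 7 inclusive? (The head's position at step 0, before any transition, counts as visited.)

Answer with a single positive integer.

Step 1: in state A at pos 0, read 0 -> (A,0)->write 1,move R,goto B. Now: state=B, head=1, tape[-1..2]=0100 (head:   ^)
Step 2: in state B at pos 1, read 0 -> (B,0)->write 1,move L,goto C. Now: state=C, head=0, tape[-1..2]=0110 (head:  ^)
Step 3: in state C at pos 0, read 1 -> (C,1)->write 1,move L,goto A. Now: state=A, head=-1, tape[-2..2]=00110 (head:  ^)
Step 4: in state A at pos -1, read 0 -> (A,0)->write 1,move R,goto B. Now: state=B, head=0, tape[-2..2]=01110 (head:   ^)
Step 5: in state B at pos 0, read 1 -> (B,1)->write 0,move R,goto B. Now: state=B, head=1, tape[-2..2]=01010 (head:    ^)
Step 6: in state B at pos 1, read 1 -> (B,1)->write 0,move R,goto B. Now: state=B, head=2, tape[-2..3]=010000 (head:     ^)
Step 7: in state B at pos 2, read 0 -> (B,0)->write 1,move L,goto C. Now: state=C, head=1, tape[-2..3]=010010 (head:    ^)
Head positions at steps 0..7: starting at 0, distinct positions visited = {-1, 0, 1, 2} -> 4 position(s)

Answer: 4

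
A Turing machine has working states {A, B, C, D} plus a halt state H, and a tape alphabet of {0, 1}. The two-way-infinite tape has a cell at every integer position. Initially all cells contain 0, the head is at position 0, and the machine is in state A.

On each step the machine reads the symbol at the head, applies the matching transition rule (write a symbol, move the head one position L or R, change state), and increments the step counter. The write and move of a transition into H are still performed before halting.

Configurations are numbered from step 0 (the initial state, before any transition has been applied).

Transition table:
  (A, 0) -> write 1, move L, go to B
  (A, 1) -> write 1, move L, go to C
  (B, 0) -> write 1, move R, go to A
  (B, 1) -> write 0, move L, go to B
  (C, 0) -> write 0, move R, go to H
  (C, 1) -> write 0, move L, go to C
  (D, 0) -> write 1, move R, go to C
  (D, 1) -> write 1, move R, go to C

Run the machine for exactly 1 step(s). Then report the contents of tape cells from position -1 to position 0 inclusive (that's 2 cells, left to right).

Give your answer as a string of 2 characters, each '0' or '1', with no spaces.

Answer: 01

Derivation:
Step 1: in state A at pos 0, read 0 -> (A,0)->write 1,move L,goto B. Now: state=B, head=-1, tape[-2..1]=0010 (head:  ^)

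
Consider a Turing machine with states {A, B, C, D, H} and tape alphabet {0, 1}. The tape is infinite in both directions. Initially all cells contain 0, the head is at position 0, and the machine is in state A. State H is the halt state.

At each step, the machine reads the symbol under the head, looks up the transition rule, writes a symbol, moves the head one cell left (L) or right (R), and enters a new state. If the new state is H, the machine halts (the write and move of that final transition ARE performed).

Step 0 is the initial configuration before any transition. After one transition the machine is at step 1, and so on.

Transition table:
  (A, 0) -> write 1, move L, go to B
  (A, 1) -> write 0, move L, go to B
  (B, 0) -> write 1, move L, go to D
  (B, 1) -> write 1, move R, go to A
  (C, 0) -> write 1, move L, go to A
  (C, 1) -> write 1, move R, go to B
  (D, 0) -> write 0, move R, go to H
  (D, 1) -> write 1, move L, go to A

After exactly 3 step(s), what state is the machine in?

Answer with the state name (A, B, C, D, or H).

Step 1: in state A at pos 0, read 0 -> (A,0)->write 1,move L,goto B. Now: state=B, head=-1, tape[-2..1]=0010 (head:  ^)
Step 2: in state B at pos -1, read 0 -> (B,0)->write 1,move L,goto D. Now: state=D, head=-2, tape[-3..1]=00110 (head:  ^)
Step 3: in state D at pos -2, read 0 -> (D,0)->write 0,move R,goto H. Now: state=H, head=-1, tape[-3..1]=00110 (head:   ^)

Answer: H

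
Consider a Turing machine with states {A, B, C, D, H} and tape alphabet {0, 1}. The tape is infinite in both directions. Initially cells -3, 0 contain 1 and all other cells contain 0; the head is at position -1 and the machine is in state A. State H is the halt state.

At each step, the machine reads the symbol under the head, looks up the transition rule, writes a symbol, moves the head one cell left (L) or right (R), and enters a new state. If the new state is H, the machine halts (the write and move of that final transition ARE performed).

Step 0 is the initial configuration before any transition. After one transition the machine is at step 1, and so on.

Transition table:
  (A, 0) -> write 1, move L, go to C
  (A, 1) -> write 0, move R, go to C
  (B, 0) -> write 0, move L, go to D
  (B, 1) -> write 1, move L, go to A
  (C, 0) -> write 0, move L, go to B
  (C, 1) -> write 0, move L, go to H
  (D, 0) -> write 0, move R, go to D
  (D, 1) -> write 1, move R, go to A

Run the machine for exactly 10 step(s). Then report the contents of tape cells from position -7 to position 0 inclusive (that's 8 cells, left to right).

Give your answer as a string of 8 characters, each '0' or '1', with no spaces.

Step 1: in state A at pos -1, read 0 -> (A,0)->write 1,move L,goto C. Now: state=C, head=-2, tape[-4..1]=010110 (head:   ^)
Step 2: in state C at pos -2, read 0 -> (C,0)->write 0,move L,goto B. Now: state=B, head=-3, tape[-4..1]=010110 (head:  ^)
Step 3: in state B at pos -3, read 1 -> (B,1)->write 1,move L,goto A. Now: state=A, head=-4, tape[-5..1]=0010110 (head:  ^)
Step 4: in state A at pos -4, read 0 -> (A,0)->write 1,move L,goto C. Now: state=C, head=-5, tape[-6..1]=00110110 (head:  ^)
Step 5: in state C at pos -5, read 0 -> (C,0)->write 0,move L,goto B. Now: state=B, head=-6, tape[-7..1]=000110110 (head:  ^)
Step 6: in state B at pos -6, read 0 -> (B,0)->write 0,move L,goto D. Now: state=D, head=-7, tape[-8..1]=0000110110 (head:  ^)
Step 7: in state D at pos -7, read 0 -> (D,0)->write 0,move R,goto D. Now: state=D, head=-6, tape[-8..1]=0000110110 (head:   ^)
Step 8: in state D at pos -6, read 0 -> (D,0)->write 0,move R,goto D. Now: state=D, head=-5, tape[-8..1]=0000110110 (head:    ^)
Step 9: in state D at pos -5, read 0 -> (D,0)->write 0,move R,goto D. Now: state=D, head=-4, tape[-8..1]=0000110110 (head:     ^)
Step 10: in state D at pos -4, read 1 -> (D,1)->write 1,move R,goto A. Now: state=A, head=-3, tape[-8..1]=0000110110 (head:      ^)

Answer: 00011011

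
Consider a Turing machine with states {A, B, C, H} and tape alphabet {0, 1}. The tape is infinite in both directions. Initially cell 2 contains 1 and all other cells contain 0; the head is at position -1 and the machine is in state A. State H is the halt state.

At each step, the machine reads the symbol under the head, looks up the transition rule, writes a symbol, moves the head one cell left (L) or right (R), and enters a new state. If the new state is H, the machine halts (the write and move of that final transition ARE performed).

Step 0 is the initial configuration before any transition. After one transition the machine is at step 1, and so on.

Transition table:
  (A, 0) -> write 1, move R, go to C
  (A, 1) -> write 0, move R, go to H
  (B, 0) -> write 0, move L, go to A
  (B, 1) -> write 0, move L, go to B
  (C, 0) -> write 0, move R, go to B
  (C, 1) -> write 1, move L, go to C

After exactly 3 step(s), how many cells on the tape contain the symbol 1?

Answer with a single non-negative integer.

Answer: 2

Derivation:
Step 1: in state A at pos -1, read 0 -> (A,0)->write 1,move R,goto C. Now: state=C, head=0, tape[-2..3]=010010 (head:   ^)
Step 2: in state C at pos 0, read 0 -> (C,0)->write 0,move R,goto B. Now: state=B, head=1, tape[-2..3]=010010 (head:    ^)
Step 3: in state B at pos 1, read 0 -> (B,0)->write 0,move L,goto A. Now: state=A, head=0, tape[-2..3]=010010 (head:   ^)
Cells containing 1 after step 3: {-1, 2} -> 2 cell(s)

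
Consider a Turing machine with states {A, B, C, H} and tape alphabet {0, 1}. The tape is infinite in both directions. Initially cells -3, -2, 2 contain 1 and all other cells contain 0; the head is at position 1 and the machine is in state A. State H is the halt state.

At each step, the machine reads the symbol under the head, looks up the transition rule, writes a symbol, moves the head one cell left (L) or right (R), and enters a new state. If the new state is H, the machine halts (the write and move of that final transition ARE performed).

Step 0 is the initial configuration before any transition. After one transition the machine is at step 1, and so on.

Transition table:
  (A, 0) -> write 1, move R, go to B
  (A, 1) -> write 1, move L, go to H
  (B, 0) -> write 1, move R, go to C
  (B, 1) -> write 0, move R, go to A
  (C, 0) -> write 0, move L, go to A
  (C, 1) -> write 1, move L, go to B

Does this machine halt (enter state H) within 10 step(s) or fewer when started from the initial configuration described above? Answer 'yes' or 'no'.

Answer: yes

Derivation:
Step 1: in state A at pos 1, read 0 -> (A,0)->write 1,move R,goto B. Now: state=B, head=2, tape[-4..3]=01100110 (head:       ^)
Step 2: in state B at pos 2, read 1 -> (B,1)->write 0,move R,goto A. Now: state=A, head=3, tape[-4..4]=011001000 (head:        ^)
Step 3: in state A at pos 3, read 0 -> (A,0)->write 1,move R,goto B. Now: state=B, head=4, tape[-4..5]=0110010100 (head:         ^)
Step 4: in state B at pos 4, read 0 -> (B,0)->write 1,move R,goto C. Now: state=C, head=5, tape[-4..6]=01100101100 (head:          ^)
Step 5: in state C at pos 5, read 0 -> (C,0)->write 0,move L,goto A. Now: state=A, head=4, tape[-4..6]=01100101100 (head:         ^)
Step 6: in state A at pos 4, read 1 -> (A,1)->write 1,move L,goto H. Now: state=H, head=3, tape[-4..6]=01100101100 (head:        ^)
State H reached at step 6; 6 <= 10 -> yes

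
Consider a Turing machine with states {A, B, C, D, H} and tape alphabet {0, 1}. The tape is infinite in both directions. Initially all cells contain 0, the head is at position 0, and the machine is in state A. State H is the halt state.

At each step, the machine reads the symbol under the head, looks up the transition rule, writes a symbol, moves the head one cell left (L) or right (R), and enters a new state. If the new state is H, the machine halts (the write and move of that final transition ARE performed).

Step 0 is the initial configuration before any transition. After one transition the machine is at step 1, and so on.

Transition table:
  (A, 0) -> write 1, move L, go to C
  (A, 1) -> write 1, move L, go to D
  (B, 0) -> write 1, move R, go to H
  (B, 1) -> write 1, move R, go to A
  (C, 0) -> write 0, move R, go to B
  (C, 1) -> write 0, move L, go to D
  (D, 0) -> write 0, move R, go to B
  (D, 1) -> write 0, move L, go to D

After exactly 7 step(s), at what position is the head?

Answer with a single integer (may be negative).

Answer: 1

Derivation:
Step 1: in state A at pos 0, read 0 -> (A,0)->write 1,move L,goto C. Now: state=C, head=-1, tape[-2..1]=0010 (head:  ^)
Step 2: in state C at pos -1, read 0 -> (C,0)->write 0,move R,goto B. Now: state=B, head=0, tape[-2..1]=0010 (head:   ^)
Step 3: in state B at pos 0, read 1 -> (B,1)->write 1,move R,goto A. Now: state=A, head=1, tape[-2..2]=00100 (head:    ^)
Step 4: in state A at pos 1, read 0 -> (A,0)->write 1,move L,goto C. Now: state=C, head=0, tape[-2..2]=00110 (head:   ^)
Step 5: in state C at pos 0, read 1 -> (C,1)->write 0,move L,goto D. Now: state=D, head=-1, tape[-2..2]=00010 (head:  ^)
Step 6: in state D at pos -1, read 0 -> (D,0)->write 0,move R,goto B. Now: state=B, head=0, tape[-2..2]=00010 (head:   ^)
Step 7: in state B at pos 0, read 0 -> (B,0)->write 1,move R,goto H. Now: state=H, head=1, tape[-2..2]=00110 (head:    ^)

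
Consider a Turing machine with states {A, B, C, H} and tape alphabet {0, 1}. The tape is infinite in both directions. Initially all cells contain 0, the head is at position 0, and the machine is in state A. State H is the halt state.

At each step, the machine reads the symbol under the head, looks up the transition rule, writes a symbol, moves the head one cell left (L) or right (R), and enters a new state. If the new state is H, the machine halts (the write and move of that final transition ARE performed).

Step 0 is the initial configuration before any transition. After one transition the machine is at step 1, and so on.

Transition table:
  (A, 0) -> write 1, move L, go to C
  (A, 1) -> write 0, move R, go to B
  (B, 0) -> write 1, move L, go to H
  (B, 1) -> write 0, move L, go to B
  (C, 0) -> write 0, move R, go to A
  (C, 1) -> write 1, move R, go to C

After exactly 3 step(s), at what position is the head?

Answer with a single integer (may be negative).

Step 1: in state A at pos 0, read 0 -> (A,0)->write 1,move L,goto C. Now: state=C, head=-1, tape[-2..1]=0010 (head:  ^)
Step 2: in state C at pos -1, read 0 -> (C,0)->write 0,move R,goto A. Now: state=A, head=0, tape[-2..1]=0010 (head:   ^)
Step 3: in state A at pos 0, read 1 -> (A,1)->write 0,move R,goto B. Now: state=B, head=1, tape[-2..2]=00000 (head:    ^)

Answer: 1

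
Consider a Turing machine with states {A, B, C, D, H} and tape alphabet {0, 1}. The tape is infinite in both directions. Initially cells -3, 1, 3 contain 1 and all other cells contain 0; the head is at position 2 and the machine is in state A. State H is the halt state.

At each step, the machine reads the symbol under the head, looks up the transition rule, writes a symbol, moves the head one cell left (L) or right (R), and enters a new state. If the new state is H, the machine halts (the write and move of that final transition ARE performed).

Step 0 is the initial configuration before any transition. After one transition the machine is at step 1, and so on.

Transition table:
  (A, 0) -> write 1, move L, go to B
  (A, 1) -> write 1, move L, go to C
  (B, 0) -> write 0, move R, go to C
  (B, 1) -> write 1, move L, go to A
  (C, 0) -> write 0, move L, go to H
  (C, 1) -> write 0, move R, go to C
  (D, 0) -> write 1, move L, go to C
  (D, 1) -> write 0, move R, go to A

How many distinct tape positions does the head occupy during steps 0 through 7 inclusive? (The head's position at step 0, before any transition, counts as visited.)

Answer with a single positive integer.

Step 1: in state A at pos 2, read 0 -> (A,0)->write 1,move L,goto B. Now: state=B, head=1, tape[-4..4]=010001110 (head:      ^)
Step 2: in state B at pos 1, read 1 -> (B,1)->write 1,move L,goto A. Now: state=A, head=0, tape[-4..4]=010001110 (head:     ^)
Step 3: in state A at pos 0, read 0 -> (A,0)->write 1,move L,goto B. Now: state=B, head=-1, tape[-4..4]=010011110 (head:    ^)
Step 4: in state B at pos -1, read 0 -> (B,0)->write 0,move R,goto C. Now: state=C, head=0, tape[-4..4]=010011110 (head:     ^)
Step 5: in state C at pos 0, read 1 -> (C,1)->write 0,move R,goto C. Now: state=C, head=1, tape[-4..4]=010001110 (head:      ^)
Step 6: in state C at pos 1, read 1 -> (C,1)->write 0,move R,goto C. Now: state=C, head=2, tape[-4..4]=010000110 (head:       ^)
Step 7: in state C at pos 2, read 1 -> (C,1)->write 0,move R,goto C. Now: state=C, head=3, tape[-4..4]=010000010 (head:        ^)
Head positions at steps 0..7: starting at 2, distinct positions visited = {-1, 0, 1, 2, 3} -> 5 position(s)

Answer: 5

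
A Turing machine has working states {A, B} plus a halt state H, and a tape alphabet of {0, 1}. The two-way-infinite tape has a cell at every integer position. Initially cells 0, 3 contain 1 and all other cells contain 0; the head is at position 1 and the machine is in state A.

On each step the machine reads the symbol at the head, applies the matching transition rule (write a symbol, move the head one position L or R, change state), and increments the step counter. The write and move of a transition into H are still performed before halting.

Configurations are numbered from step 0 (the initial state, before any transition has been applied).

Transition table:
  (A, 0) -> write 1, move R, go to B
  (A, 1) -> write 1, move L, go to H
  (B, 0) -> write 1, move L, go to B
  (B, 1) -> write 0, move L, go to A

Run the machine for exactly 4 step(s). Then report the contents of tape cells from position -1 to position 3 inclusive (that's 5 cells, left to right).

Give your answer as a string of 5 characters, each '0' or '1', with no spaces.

Answer: 01011

Derivation:
Step 1: in state A at pos 1, read 0 -> (A,0)->write 1,move R,goto B. Now: state=B, head=2, tape[-1..4]=011010 (head:    ^)
Step 2: in state B at pos 2, read 0 -> (B,0)->write 1,move L,goto B. Now: state=B, head=1, tape[-1..4]=011110 (head:   ^)
Step 3: in state B at pos 1, read 1 -> (B,1)->write 0,move L,goto A. Now: state=A, head=0, tape[-1..4]=010110 (head:  ^)
Step 4: in state A at pos 0, read 1 -> (A,1)->write 1,move L,goto H. Now: state=H, head=-1, tape[-2..4]=0010110 (head:  ^)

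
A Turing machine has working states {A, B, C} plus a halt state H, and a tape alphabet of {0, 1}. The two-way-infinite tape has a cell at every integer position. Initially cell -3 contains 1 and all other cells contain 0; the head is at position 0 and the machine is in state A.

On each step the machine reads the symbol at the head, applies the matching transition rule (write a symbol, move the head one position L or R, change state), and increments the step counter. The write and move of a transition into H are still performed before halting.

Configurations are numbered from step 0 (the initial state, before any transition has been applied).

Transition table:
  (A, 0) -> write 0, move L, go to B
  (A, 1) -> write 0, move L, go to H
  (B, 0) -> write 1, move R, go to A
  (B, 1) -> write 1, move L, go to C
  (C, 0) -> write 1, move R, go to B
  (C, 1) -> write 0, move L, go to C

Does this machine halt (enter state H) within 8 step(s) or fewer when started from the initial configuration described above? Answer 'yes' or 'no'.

Answer: no

Derivation:
Step 1: in state A at pos 0, read 0 -> (A,0)->write 0,move L,goto B. Now: state=B, head=-1, tape[-4..1]=010000 (head:    ^)
Step 2: in state B at pos -1, read 0 -> (B,0)->write 1,move R,goto A. Now: state=A, head=0, tape[-4..1]=010100 (head:     ^)
Step 3: in state A at pos 0, read 0 -> (A,0)->write 0,move L,goto B. Now: state=B, head=-1, tape[-4..1]=010100 (head:    ^)
Step 4: in state B at pos -1, read 1 -> (B,1)->write 1,move L,goto C. Now: state=C, head=-2, tape[-4..1]=010100 (head:   ^)
Step 5: in state C at pos -2, read 0 -> (C,0)->write 1,move R,goto B. Now: state=B, head=-1, tape[-4..1]=011100 (head:    ^)
Step 6: in state B at pos -1, read 1 -> (B,1)->write 1,move L,goto C. Now: state=C, head=-2, tape[-4..1]=011100 (head:   ^)
Step 7: in state C at pos -2, read 1 -> (C,1)->write 0,move L,goto C. Now: state=C, head=-3, tape[-4..1]=010100 (head:  ^)
Step 8: in state C at pos -3, read 1 -> (C,1)->write 0,move L,goto C. Now: state=C, head=-4, tape[-5..1]=0000100 (head:  ^)
After 8 step(s): state = C (not H) -> not halted within 8 -> no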